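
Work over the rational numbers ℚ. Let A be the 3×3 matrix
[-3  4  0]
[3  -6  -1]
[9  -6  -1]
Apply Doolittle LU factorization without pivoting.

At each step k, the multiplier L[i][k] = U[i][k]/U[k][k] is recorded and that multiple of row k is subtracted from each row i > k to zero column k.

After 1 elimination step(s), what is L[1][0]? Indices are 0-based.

L[1][0] = -1

[col 0] pivot -3
  R1 -= -1*R0 → (0, -2, -1)  (L[1][0] := -1)
  R2 -= -3*R0 → (0, 6, -1)  (L[2][0] := -3)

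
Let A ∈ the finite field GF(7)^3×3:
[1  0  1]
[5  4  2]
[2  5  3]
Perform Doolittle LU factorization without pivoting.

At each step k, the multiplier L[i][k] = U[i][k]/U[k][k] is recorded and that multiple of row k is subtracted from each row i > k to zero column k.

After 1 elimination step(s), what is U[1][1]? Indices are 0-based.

[col 0] pivot 1
  R1 -= 5*R0 → (0, 4, 4)  (L[1][0] := 5)
  R2 -= 2*R0 → (0, 5, 1)  (L[2][0] := 2)

U[1][1] = 4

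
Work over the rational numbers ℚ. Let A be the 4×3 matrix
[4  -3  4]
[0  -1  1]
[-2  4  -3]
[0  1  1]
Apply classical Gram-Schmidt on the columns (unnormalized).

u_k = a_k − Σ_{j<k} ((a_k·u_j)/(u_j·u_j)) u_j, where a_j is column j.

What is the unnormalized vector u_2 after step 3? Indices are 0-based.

Step 1: u_0 = a_0 = (4, 0, -2, 0).
Step 2: u_1 = a_1 − (-1)·u_0 = (1, -1, 2, 1).
Step 3: u_2 = a_2 − (11/10)·u_0 − (-2/7)·u_1 = (-4/35, 5/7, -8/35, 9/7).

u_2 = (-4/35, 5/7, -8/35, 9/7)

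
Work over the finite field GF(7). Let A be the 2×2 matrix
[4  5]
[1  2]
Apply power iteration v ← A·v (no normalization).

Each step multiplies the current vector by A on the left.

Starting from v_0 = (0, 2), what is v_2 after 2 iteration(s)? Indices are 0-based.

v_0 = (0, 2).
v_1 = A·v_0 = (3, 4).
v_2 = A·v_1 = (4, 4).

v_2 = (4, 4)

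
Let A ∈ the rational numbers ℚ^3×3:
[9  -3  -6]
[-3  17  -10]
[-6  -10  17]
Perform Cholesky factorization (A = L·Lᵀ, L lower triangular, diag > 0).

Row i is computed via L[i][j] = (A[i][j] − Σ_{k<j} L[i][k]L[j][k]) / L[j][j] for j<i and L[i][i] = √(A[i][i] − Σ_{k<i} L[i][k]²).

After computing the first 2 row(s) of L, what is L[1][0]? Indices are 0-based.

Step 1: L[0][0] = √(9) = 3.
  L[1][0] = (-3) / L[0][0] = -1.
Step 2: L[1][1] = √(16) = 4.

L[1][0] = -1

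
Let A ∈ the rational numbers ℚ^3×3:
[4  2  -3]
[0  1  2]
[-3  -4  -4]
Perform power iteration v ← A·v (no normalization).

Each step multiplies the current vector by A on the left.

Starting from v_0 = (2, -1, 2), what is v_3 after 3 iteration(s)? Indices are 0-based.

v_3 = (26, 39, -152)

v_0 = (2, -1, 2).
v_1 = A·v_0 = (0, 3, -10).
v_2 = A·v_1 = (36, -17, 28).
v_3 = A·v_2 = (26, 39, -152).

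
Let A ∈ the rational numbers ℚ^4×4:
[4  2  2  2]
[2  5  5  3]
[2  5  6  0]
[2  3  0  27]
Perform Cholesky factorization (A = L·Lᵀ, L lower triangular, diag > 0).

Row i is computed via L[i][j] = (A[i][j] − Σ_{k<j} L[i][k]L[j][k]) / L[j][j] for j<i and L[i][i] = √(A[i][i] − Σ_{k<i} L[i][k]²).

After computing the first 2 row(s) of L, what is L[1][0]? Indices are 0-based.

Step 1: L[0][0] = √(4) = 2.
  L[1][0] = (2) / L[0][0] = 1.
Step 2: L[1][1] = √(4) = 2.

L[1][0] = 1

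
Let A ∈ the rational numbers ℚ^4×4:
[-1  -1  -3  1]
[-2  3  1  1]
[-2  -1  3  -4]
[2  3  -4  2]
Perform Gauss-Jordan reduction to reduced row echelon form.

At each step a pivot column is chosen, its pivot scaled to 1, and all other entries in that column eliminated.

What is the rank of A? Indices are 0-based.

rank = 4

step 1: normalize row 0 (÷-1) = (1, 1, 3, -1)
  row 1: subtract -2×row0 = (0, 5, 7, -1)
  row 2: subtract -2×row0 = (0, 1, 9, -6)
  row 3: subtract 2×row0 = (0, 1, -10, 4)
step 2: normalize row 1 (÷5) = (0, 1, 7/5, -1/5)
  row 0: subtract 1×row1 = (1, 0, 8/5, -4/5)
  row 2: subtract 1×row1 = (0, 0, 38/5, -29/5)
  row 3: subtract 1×row1 = (0, 0, -57/5, 21/5)
step 3: normalize row 2 (÷38/5) = (0, 0, 1, -29/38)
  row 0: subtract 8/5×row2 = (1, 0, 0, 8/19)
  row 1: subtract 7/5×row2 = (0, 1, 0, 33/38)
  row 3: subtract -57/5×row2 = (0, 0, 0, -9/2)
step 4: normalize row 3 (÷-9/2) = (0, 0, 0, 1)
  row 0: subtract 8/19×row3 = (1, 0, 0, 0)
  row 1: subtract 33/38×row3 = (0, 1, 0, 0)
  row 2: subtract -29/38×row3 = (0, 0, 1, 0)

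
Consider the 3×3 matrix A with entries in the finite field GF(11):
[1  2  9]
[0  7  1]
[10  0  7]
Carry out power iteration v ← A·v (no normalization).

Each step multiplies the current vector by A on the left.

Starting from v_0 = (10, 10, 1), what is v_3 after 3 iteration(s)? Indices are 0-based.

v_3 = (8, 10, 9)

v_0 = (10, 10, 1).
v_1 = A·v_0 = (6, 5, 8).
v_2 = A·v_1 = (0, 10, 6).
v_3 = A·v_2 = (8, 10, 9).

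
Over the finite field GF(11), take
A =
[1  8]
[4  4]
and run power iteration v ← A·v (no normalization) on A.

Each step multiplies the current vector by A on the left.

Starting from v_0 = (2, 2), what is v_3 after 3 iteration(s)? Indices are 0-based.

v_3 = (2, 6)

v_0 = (2, 2).
v_1 = A·v_0 = (7, 5).
v_2 = A·v_1 = (3, 4).
v_3 = A·v_2 = (2, 6).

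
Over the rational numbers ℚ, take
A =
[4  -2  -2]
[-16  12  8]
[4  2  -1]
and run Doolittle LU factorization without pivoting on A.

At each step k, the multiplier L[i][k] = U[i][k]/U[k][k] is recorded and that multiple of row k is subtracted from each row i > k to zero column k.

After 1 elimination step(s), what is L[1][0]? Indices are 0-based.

k=0: U[0][0]=4
  eliminate (1,0): mult=-4, new row 1: (0, 4, 0); set L[1][0]=-4
  eliminate (2,0): mult=1, new row 2: (0, 4, 1); set L[2][0]=1

L[1][0] = -4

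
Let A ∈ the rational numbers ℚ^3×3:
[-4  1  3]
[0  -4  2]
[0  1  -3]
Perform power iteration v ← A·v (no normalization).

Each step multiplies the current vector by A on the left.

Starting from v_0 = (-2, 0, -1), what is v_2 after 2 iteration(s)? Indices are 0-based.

v_0 = (-2, 0, -1).
v_1 = A·v_0 = (5, -2, 3).
v_2 = A·v_1 = (-13, 14, -11).

v_2 = (-13, 14, -11)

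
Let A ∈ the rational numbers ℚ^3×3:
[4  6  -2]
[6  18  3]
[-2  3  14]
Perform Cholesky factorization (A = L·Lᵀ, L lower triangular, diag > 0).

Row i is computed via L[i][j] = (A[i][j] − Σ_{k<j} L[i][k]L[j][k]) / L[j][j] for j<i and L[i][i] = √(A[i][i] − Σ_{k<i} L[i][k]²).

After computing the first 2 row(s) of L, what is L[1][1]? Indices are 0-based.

L[1][1] = 3

Step 1: L[0][0] = √(4) = 2.
  L[1][0] = (6) / L[0][0] = 3.
Step 2: L[1][1] = √(9) = 3.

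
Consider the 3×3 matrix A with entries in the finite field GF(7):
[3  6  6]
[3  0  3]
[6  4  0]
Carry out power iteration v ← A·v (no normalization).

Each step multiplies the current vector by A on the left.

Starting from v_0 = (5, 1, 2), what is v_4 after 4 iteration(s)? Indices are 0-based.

v_4 = (2, 2, 0)

v_0 = (5, 1, 2).
v_1 = A·v_0 = (5, 0, 6).
v_2 = A·v_1 = (2, 5, 2).
v_3 = A·v_2 = (6, 5, 4).
v_4 = A·v_3 = (2, 2, 0).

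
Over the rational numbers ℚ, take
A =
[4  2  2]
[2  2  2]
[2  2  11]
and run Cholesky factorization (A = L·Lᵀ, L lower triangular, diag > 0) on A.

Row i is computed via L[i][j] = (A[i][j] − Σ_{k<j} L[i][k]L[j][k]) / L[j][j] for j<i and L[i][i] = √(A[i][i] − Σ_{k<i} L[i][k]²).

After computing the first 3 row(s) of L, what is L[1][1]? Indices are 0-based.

L[1][1] = 1

Step 1: L[0][0] = √(4) = 2.
  L[1][0] = (2) / L[0][0] = 1.
Step 2: L[1][1] = √(1) = 1.
  L[2][0] = (2) / L[0][0] = 1.
  L[2][1] = (1) / L[1][1] = 1.
Step 3: L[2][2] = √(9) = 3.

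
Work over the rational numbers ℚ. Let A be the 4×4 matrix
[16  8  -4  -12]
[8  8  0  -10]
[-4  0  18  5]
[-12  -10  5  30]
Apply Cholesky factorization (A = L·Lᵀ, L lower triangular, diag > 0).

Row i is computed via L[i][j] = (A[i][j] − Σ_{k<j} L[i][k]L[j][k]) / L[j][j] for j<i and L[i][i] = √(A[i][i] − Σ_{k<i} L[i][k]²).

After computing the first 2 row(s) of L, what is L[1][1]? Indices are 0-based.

L[1][1] = 2

Step 1: L[0][0] = √(16) = 4.
  L[1][0] = (8) / L[0][0] = 2.
Step 2: L[1][1] = √(4) = 2.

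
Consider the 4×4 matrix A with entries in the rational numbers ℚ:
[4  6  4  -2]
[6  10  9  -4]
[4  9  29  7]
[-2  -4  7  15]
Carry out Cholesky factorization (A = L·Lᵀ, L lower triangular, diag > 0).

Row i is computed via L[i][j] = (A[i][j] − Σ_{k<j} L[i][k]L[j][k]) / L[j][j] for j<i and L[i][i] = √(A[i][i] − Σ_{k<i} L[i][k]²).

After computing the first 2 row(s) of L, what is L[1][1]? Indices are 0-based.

Step 1: L[0][0] = √(4) = 2.
  L[1][0] = (6) / L[0][0] = 3.
Step 2: L[1][1] = √(1) = 1.

L[1][1] = 1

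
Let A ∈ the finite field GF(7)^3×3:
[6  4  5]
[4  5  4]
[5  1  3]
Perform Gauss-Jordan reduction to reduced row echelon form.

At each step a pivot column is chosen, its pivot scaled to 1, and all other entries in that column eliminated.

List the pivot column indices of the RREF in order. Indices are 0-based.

[1] R0 /= 6  ⇒  (1, 3, 2)
     R1 -= 4·R0  ⇒  (0, 0, 3)
     R2 -= 5·R0  ⇒  (0, 0, 0)
column 1 empty below row 1
[2] R1 /= 3  ⇒  (0, 0, 1)
     R0 -= 2·R1  ⇒  (1, 3, 0)

pivot columns: 0, 2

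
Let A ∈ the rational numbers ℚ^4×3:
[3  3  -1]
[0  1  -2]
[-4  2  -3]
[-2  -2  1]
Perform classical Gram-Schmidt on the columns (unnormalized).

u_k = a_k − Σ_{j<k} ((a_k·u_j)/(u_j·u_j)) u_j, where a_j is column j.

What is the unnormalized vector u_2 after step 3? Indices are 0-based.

Step 1: u_0 = a_0 = (3, 0, -4, -2).
Step 2: u_1 = a_1 − (5/29)·u_0 = (72/29, 1, 78/29, -48/29).
Step 3: u_2 = a_2 − (7/29)·u_0 − (-412/497)·u_1 = (166/497, -582/497, 97/497, 55/497).

u_2 = (166/497, -582/497, 97/497, 55/497)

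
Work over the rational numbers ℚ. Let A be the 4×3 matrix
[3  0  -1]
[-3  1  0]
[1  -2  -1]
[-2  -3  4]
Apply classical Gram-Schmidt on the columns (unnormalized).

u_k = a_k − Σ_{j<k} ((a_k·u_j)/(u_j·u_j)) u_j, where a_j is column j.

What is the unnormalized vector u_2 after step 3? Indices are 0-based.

Step 1: u_0 = a_0 = (3, -3, 1, -2).
Step 2: u_1 = a_1 − (1/23)·u_0 = (-3/23, 26/23, -47/23, -67/23).
Step 3: u_2 = a_2 − (-12/23)·u_0 − (-218/321)·u_1 = (51/107, -256/321, -599/321, 314/321).

u_2 = (51/107, -256/321, -599/321, 314/321)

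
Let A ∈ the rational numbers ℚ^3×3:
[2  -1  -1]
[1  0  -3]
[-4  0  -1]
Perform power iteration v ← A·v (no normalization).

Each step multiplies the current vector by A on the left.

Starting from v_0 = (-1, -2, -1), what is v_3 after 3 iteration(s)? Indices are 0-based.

v_3 = (13, 22, 29)

v_0 = (-1, -2, -1).
v_1 = A·v_0 = (1, 2, 5).
v_2 = A·v_1 = (-5, -14, -9).
v_3 = A·v_2 = (13, 22, 29).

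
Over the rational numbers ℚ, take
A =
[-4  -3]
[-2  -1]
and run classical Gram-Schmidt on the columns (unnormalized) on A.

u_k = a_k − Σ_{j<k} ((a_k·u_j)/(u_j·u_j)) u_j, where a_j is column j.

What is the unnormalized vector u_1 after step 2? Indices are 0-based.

Step 1: u_0 = a_0 = (-4, -2).
Step 2: u_1 = a_1 − (7/10)·u_0 = (-1/5, 2/5).

u_1 = (-1/5, 2/5)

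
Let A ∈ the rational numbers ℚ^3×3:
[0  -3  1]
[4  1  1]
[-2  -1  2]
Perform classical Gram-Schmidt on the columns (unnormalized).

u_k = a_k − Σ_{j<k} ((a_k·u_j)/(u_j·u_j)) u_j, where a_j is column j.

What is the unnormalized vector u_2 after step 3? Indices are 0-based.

u_2 = (-7/23, 21/23, 42/23)

Step 1: u_0 = a_0 = (0, 4, -2).
Step 2: u_1 = a_1 − (3/10)·u_0 = (-3, -1/5, -2/5).
Step 3: u_2 = a_2 − (0)·u_0 − (-10/23)·u_1 = (-7/23, 21/23, 42/23).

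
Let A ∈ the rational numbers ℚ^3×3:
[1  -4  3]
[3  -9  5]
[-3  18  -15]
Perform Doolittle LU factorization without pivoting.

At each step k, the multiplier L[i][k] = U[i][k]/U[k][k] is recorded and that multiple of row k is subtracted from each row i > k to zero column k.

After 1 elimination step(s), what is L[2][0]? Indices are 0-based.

Step 1: pivot at (0,0) is 1.
  row1 ← row1 − (3)·row0  ⇒  L[1][0]=3, U row1=(0, 3, -4)
  row2 ← row2 − (-3)·row0  ⇒  L[2][0]=-3, U row2=(0, 6, -6)

L[2][0] = -3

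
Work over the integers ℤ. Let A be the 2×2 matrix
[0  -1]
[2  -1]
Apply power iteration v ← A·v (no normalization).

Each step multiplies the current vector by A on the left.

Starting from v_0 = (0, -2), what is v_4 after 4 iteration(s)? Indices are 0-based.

v_0 = (0, -2).
v_1 = A·v_0 = (2, 2).
v_2 = A·v_1 = (-2, 2).
v_3 = A·v_2 = (-2, -6).
v_4 = A·v_3 = (6, 2).

v_4 = (6, 2)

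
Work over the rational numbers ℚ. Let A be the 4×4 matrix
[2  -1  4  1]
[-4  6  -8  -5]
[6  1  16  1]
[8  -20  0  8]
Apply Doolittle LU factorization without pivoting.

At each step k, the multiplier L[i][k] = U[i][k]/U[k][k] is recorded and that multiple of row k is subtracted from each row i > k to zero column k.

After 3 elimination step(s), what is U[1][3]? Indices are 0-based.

U[1][3] = -3

k=0: U[0][0]=2
  eliminate (1,0): mult=-2, new row 1: (0, 4, 0, -3); set L[1][0]=-2
  eliminate (2,0): mult=3, new row 2: (0, 4, 4, -2); set L[2][0]=3
  eliminate (3,0): mult=4, new row 3: (0, -16, -16, 4); set L[3][0]=4
k=1: U[1][1]=4
  eliminate (2,1): mult=1, new row 2: (0, 0, 4, 1); set L[2][1]=1
  eliminate (3,1): mult=-4, new row 3: (0, 0, -16, -8); set L[3][1]=-4
k=2: U[2][2]=4
  eliminate (3,2): mult=-4, new row 3: (0, 0, 0, -4); set L[3][2]=-4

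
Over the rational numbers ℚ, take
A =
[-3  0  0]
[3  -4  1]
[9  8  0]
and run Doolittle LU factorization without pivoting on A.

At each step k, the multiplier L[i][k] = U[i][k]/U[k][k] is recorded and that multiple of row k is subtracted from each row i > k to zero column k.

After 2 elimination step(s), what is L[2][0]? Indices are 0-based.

Step 1: pivot at (0,0) is -3.
  row1 ← row1 − (-1)·row0  ⇒  L[1][0]=-1, U row1=(0, -4, 1)
  row2 ← row2 − (-3)·row0  ⇒  L[2][0]=-3, U row2=(0, 8, 0)
Step 2: pivot at (1,1) is -4.
  row2 ← row2 − (-2)·row1  ⇒  L[2][1]=-2, U row2=(0, 0, 2)

L[2][0] = -3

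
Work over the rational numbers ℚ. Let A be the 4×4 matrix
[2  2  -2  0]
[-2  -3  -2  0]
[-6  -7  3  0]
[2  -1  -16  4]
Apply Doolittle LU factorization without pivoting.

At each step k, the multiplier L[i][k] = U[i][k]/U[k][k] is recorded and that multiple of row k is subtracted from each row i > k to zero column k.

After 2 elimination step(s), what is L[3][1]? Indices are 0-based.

[col 0] pivot 2
  R1 -= -1*R0 → (0, -1, -4, 0)  (L[1][0] := -1)
  R2 -= -3*R0 → (0, -1, -3, 0)  (L[2][0] := -3)
  R3 -= 1*R0 → (0, -3, -14, 4)  (L[3][0] := 1)
[col 1] pivot -1
  R2 -= 1*R1 → (0, 0, 1, 0)  (L[2][1] := 1)
  R3 -= 3*R1 → (0, 0, -2, 4)  (L[3][1] := 3)

L[3][1] = 3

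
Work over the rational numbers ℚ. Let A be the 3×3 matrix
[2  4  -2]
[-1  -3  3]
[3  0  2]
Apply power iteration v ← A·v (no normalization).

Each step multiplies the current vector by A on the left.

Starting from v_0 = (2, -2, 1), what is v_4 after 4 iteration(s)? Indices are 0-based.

v_4 = (-44, 47, 112)

v_0 = (2, -2, 1).
v_1 = A·v_0 = (-6, 7, 8).
v_2 = A·v_1 = (0, 9, -2).
v_3 = A·v_2 = (40, -33, -4).
v_4 = A·v_3 = (-44, 47, 112).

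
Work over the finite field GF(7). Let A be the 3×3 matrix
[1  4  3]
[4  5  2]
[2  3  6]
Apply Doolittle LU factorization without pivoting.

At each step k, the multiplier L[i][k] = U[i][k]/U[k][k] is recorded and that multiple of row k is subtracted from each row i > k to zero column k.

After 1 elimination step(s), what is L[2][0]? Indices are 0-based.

[col 0] pivot 1
  R1 -= 4*R0 → (0, 3, 4)  (L[1][0] := 4)
  R2 -= 2*R0 → (0, 2, 0)  (L[2][0] := 2)

L[2][0] = 2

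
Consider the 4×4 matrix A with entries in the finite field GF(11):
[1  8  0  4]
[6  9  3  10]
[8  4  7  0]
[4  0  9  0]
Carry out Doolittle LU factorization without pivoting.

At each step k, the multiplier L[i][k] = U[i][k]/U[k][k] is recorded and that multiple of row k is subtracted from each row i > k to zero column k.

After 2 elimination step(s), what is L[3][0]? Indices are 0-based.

k=0: U[0][0]=1
  eliminate (1,0): mult=6, new row 1: (0, 5, 3, 8); set L[1][0]=6
  eliminate (2,0): mult=8, new row 2: (0, 6, 7, 1); set L[2][0]=8
  eliminate (3,0): mult=4, new row 3: (0, 1, 9, 6); set L[3][0]=4
k=1: U[1][1]=5
  eliminate (2,1): mult=10, new row 2: (0, 0, 10, 9); set L[2][1]=10
  eliminate (3,1): mult=9, new row 3: (0, 0, 4, 0); set L[3][1]=9

L[3][0] = 4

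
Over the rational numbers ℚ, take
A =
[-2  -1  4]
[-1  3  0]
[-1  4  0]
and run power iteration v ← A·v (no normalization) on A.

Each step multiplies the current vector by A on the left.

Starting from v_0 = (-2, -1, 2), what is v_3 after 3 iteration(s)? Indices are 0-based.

v_3 = (14, -15, -31)

v_0 = (-2, -1, 2).
v_1 = A·v_0 = (13, -1, -2).
v_2 = A·v_1 = (-33, -16, -17).
v_3 = A·v_2 = (14, -15, -31).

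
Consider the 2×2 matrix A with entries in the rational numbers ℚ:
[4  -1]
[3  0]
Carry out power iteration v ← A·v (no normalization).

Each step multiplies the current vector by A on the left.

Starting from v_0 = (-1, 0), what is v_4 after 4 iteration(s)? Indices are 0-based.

v_4 = (-121, -120)

v_0 = (-1, 0).
v_1 = A·v_0 = (-4, -3).
v_2 = A·v_1 = (-13, -12).
v_3 = A·v_2 = (-40, -39).
v_4 = A·v_3 = (-121, -120).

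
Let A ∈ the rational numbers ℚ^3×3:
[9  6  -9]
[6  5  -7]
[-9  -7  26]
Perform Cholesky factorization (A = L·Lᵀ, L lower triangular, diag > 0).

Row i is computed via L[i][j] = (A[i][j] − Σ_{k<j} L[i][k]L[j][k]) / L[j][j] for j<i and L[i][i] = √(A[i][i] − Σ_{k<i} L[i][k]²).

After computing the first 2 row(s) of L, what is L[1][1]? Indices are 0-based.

Step 1: L[0][0] = √(9) = 3.
  L[1][0] = (6) / L[0][0] = 2.
Step 2: L[1][1] = √(1) = 1.

L[1][1] = 1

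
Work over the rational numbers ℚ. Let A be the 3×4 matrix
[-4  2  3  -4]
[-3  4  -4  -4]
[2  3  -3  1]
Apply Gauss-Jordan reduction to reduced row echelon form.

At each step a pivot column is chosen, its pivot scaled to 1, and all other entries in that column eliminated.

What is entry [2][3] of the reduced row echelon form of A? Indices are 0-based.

M[2][3] = 6/85

[1] R0 /= -4  ⇒  (1, -1/2, -3/4, 1)
     R1 -= -3·R0  ⇒  (0, 5/2, -25/4, -1)
     R2 -= 2·R0  ⇒  (0, 4, -3/2, -1)
[2] R1 /= 5/2  ⇒  (0, 1, -5/2, -2/5)
     R0 -= -1/2·R1  ⇒  (1, 0, -2, 4/5)
     R2 -= 4·R1  ⇒  (0, 0, 17/2, 3/5)
[3] R2 /= 17/2  ⇒  (0, 0, 1, 6/85)
     R0 -= -2·R2  ⇒  (1, 0, 0, 16/17)
     R1 -= -5/2·R2  ⇒  (0, 1, 0, -19/85)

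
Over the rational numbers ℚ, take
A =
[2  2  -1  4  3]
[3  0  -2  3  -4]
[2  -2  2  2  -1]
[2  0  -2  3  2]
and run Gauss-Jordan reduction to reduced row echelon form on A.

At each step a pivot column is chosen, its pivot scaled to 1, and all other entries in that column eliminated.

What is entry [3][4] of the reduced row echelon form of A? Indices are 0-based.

M[3][4] = 22/5

[1] R0 /= 2  ⇒  (1, 1, -1/2, 2, 3/2)
     R1 -= 3·R0  ⇒  (0, -3, -1/2, -3, -17/2)
     R2 -= 2·R0  ⇒  (0, -4, 3, -2, -4)
     R3 -= 2·R0  ⇒  (0, -2, -1, -1, -1)
[2] R1 /= -3  ⇒  (0, 1, 1/6, 1, 17/6)
     R0 -= 1·R1  ⇒  (1, 0, -2/3, 1, -4/3)
     R2 -= -4·R1  ⇒  (0, 0, 11/3, 2, 22/3)
     R3 -= -2·R1  ⇒  (0, 0, -2/3, 1, 14/3)
[3] R2 /= 11/3  ⇒  (0, 0, 1, 6/11, 2)
     R0 -= -2/3·R2  ⇒  (1, 0, 0, 15/11, 0)
     R1 -= 1/6·R2  ⇒  (0, 1, 0, 10/11, 5/2)
     R3 -= -2/3·R2  ⇒  (0, 0, 0, 15/11, 6)
[4] R3 /= 15/11  ⇒  (0, 0, 0, 1, 22/5)
     R0 -= 15/11·R3  ⇒  (1, 0, 0, 0, -6)
     R1 -= 10/11·R3  ⇒  (0, 1, 0, 0, -3/2)
     R2 -= 6/11·R3  ⇒  (0, 0, 1, 0, -2/5)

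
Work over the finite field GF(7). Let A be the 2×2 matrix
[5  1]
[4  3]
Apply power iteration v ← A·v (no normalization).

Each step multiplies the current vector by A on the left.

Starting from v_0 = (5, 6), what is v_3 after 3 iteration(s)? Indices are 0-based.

v_3 = (6, 2)

v_0 = (5, 6).
v_1 = A·v_0 = (3, 3).
v_2 = A·v_1 = (4, 0).
v_3 = A·v_2 = (6, 2).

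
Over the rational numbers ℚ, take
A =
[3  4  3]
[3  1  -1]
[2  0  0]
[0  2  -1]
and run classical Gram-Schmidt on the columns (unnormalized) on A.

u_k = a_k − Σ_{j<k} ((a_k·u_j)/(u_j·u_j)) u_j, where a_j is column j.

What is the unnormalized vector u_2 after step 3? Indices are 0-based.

Step 1: u_0 = a_0 = (3, 3, 2, 0).
Step 2: u_1 = a_1 − (15/22)·u_0 = (43/22, -23/22, -15/11, 2).
Step 3: u_2 = a_2 − (3/11)·u_0 − (36/79)·u_1 = (102/79, -106/79, 6/79, -151/79).

u_2 = (102/79, -106/79, 6/79, -151/79)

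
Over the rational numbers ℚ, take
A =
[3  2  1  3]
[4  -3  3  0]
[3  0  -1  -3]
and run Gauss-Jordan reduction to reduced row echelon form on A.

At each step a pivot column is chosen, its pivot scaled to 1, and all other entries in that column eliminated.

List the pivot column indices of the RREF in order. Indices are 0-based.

[1] R0 /= 3  ⇒  (1, 2/3, 1/3, 1)
     R1 -= 4·R0  ⇒  (0, -17/3, 5/3, -4)
     R2 -= 3·R0  ⇒  (0, -2, -2, -6)
[2] R1 /= -17/3  ⇒  (0, 1, -5/17, 12/17)
     R0 -= 2/3·R1  ⇒  (1, 0, 9/17, 9/17)
     R2 -= -2·R1  ⇒  (0, 0, -44/17, -78/17)
[3] R2 /= -44/17  ⇒  (0, 0, 1, 39/22)
     R0 -= 9/17·R2  ⇒  (1, 0, 0, -9/22)
     R1 -= -5/17·R2  ⇒  (0, 1, 0, 27/22)

pivot columns: 0, 1, 2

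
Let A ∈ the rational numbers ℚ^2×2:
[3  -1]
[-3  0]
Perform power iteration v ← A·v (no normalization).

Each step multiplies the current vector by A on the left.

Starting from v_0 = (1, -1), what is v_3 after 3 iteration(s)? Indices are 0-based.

v_3 = (57, -45)

v_0 = (1, -1).
v_1 = A·v_0 = (4, -3).
v_2 = A·v_1 = (15, -12).
v_3 = A·v_2 = (57, -45).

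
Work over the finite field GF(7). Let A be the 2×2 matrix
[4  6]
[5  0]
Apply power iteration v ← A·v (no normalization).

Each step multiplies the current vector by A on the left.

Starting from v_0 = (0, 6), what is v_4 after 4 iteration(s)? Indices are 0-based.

v_4 = (3, 6)

v_0 = (0, 6).
v_1 = A·v_0 = (1, 0).
v_2 = A·v_1 = (4, 5).
v_3 = A·v_2 = (4, 6).
v_4 = A·v_3 = (3, 6).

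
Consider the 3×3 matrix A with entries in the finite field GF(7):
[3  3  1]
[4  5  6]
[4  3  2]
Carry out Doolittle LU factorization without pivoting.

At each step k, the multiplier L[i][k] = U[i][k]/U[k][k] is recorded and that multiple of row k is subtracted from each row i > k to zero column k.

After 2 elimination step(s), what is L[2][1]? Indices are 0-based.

[col 0] pivot 3
  R1 -= 6*R0 → (0, 1, 0)  (L[1][0] := 6)
  R2 -= 6*R0 → (0, 6, 3)  (L[2][0] := 6)
[col 1] pivot 1
  R2 -= 6*R1 → (0, 0, 3)  (L[2][1] := 6)

L[2][1] = 6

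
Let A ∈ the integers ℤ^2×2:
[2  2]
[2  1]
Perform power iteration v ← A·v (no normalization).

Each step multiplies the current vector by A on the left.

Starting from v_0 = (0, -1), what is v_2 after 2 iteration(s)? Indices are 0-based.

v_2 = (-6, -5)

v_0 = (0, -1).
v_1 = A·v_0 = (-2, -1).
v_2 = A·v_1 = (-6, -5).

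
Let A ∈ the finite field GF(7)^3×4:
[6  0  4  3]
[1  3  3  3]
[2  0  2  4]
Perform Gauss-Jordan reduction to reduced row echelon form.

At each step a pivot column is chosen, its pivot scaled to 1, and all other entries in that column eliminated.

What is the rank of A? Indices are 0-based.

pivot(0,0)=6: scale R0 → (1, 0, 3, 4)
  clear (1,0): R1 −= (1)R0 → (0, 3, 0, 6)
  clear (2,0): R2 −= (2)R0 → (0, 0, 3, 3)
pivot(1,1)=3: scale R1 → (0, 1, 0, 2)
pivot(2,2)=3: scale R2 → (0, 0, 1, 1)
  clear (0,2): R0 −= (3)R2 → (1, 0, 0, 1)

rank = 3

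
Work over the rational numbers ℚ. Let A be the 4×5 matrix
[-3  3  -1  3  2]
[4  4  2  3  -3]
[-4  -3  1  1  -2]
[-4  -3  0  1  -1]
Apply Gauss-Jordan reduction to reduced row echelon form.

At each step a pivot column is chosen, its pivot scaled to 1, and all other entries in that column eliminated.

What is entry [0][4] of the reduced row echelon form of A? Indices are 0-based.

M[0][4] = -28/75

[1] R0 /= -3  ⇒  (1, -1, 1/3, -1, -2/3)
     R1 -= 4·R0  ⇒  (0, 8, 2/3, 7, -1/3)
     R2 -= -4·R0  ⇒  (0, -7, 7/3, -3, -14/3)
     R3 -= -4·R0  ⇒  (0, -7, 4/3, -3, -11/3)
[2] R1 /= 8  ⇒  (0, 1, 1/12, 7/8, -1/24)
     R0 -= -1·R1  ⇒  (1, 0, 5/12, -1/8, -17/24)
     R2 -= -7·R1  ⇒  (0, 0, 35/12, 25/8, -119/24)
     R3 -= -7·R1  ⇒  (0, 0, 23/12, 25/8, -95/24)
[3] R2 /= 35/12  ⇒  (0, 0, 1, 15/14, -17/10)
     R0 -= 5/12·R2  ⇒  (1, 0, 0, -4/7, 0)
     R1 -= 1/12·R2  ⇒  (0, 1, 0, 11/14, 1/10)
     R3 -= 23/12·R2  ⇒  (0, 0, 0, 15/14, -7/10)
[4] R3 /= 15/14  ⇒  (0, 0, 0, 1, -49/75)
     R0 -= -4/7·R3  ⇒  (1, 0, 0, 0, -28/75)
     R1 -= 11/14·R3  ⇒  (0, 1, 0, 0, 46/75)
     R2 -= 15/14·R3  ⇒  (0, 0, 1, 0, -1)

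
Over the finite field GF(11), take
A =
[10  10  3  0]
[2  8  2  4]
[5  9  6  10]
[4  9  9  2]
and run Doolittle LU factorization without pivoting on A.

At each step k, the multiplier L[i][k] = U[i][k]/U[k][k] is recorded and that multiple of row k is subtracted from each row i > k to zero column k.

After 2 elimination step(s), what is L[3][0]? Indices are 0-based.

L[3][0] = 7

k=0: U[0][0]=10
  eliminate (1,0): mult=9, new row 1: (0, 6, 8, 4); set L[1][0]=9
  eliminate (2,0): mult=6, new row 2: (0, 4, 10, 10); set L[2][0]=6
  eliminate (3,0): mult=7, new row 3: (0, 5, 10, 2); set L[3][0]=7
k=1: U[1][1]=6
  eliminate (2,1): mult=8, new row 2: (0, 0, 1, 0); set L[2][1]=8
  eliminate (3,1): mult=10, new row 3: (0, 0, 7, 6); set L[3][1]=10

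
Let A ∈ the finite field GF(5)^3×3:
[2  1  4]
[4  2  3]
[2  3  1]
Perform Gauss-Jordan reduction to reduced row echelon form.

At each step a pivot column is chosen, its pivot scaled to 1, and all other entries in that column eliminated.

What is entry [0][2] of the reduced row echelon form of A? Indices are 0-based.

pivot(0,0)=2: scale R0 → (1, 3, 2)
  clear (1,0): R1 −= (4)R0 → (0, 0, 0)
  clear (2,0): R2 −= (2)R0 → (0, 2, 2)
pivot(1,1): swap R1↔R2
pivot(1,1)=2: scale R1 → (0, 1, 1)
  clear (0,1): R0 −= (3)R1 → (1, 0, 4)
col 2: no nonzero at/below row 2; advance.

M[0][2] = 4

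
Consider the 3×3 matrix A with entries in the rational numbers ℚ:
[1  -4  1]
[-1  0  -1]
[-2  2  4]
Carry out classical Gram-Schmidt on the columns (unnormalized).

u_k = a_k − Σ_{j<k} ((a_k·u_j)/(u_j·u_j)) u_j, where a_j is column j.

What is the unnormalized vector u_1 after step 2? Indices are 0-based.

u_1 = (-8/3, -4/3, -2/3)

Step 1: u_0 = a_0 = (1, -1, -2).
Step 2: u_1 = a_1 − (-4/3)·u_0 = (-8/3, -4/3, -2/3).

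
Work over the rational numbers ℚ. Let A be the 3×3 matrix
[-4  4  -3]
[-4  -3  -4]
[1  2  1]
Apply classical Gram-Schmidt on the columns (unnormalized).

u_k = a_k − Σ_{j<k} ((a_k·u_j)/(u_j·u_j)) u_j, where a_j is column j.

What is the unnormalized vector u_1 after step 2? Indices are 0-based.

Step 1: u_0 = a_0 = (-4, -4, 1).
Step 2: u_1 = a_1 − (-2/33)·u_0 = (124/33, -107/33, 68/33).

u_1 = (124/33, -107/33, 68/33)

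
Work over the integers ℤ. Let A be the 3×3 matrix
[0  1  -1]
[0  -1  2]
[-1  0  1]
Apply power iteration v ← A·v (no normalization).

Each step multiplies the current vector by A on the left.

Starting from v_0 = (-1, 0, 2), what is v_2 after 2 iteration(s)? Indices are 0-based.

v_0 = (-1, 0, 2).
v_1 = A·v_0 = (-2, 4, 3).
v_2 = A·v_1 = (1, 2, 5).

v_2 = (1, 2, 5)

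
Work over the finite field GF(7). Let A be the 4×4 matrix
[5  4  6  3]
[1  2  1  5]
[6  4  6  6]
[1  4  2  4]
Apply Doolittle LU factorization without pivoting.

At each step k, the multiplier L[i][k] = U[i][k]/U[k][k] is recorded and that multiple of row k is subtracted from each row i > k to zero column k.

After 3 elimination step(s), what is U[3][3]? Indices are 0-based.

U[3][3] = 4

Step 1: pivot at (0,0) is 5.
  row1 ← row1 − (3)·row0  ⇒  L[1][0]=3, U row1=(0, 4, 4, 3)
  row2 ← row2 − (4)·row0  ⇒  L[2][0]=4, U row2=(0, 2, 3, 1)
  row3 ← row3 − (3)·row0  ⇒  L[3][0]=3, U row3=(0, 6, 5, 2)
Step 2: pivot at (1,1) is 4.
  row2 ← row2 − (4)·row1  ⇒  L[2][1]=4, U row2=(0, 0, 1, 3)
  row3 ← row3 − (5)·row1  ⇒  L[3][1]=5, U row3=(0, 0, 6, 1)
Step 3: pivot at (2,2) is 1.
  row3 ← row3 − (6)·row2  ⇒  L[3][2]=6, U row3=(0, 0, 0, 4)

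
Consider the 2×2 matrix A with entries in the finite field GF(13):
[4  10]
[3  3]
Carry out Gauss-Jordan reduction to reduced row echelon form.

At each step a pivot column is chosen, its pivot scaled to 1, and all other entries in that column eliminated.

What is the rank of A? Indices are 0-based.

step 1: normalize row 0 (÷4) = (1, 9)
  row 1: subtract 3×row0 = (0, 2)
step 2: normalize row 1 (÷2) = (0, 1)
  row 0: subtract 9×row1 = (1, 0)

rank = 2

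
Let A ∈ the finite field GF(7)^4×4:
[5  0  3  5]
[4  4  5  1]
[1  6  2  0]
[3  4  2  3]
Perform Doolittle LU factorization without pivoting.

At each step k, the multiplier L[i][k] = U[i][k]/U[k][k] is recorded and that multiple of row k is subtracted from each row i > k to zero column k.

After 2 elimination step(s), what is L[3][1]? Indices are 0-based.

k=0: U[0][0]=5
  eliminate (1,0): mult=5, new row 1: (0, 4, 4, 4); set L[1][0]=5
  eliminate (2,0): mult=3, new row 2: (0, 6, 0, 6); set L[2][0]=3
  eliminate (3,0): mult=2, new row 3: (0, 4, 3, 0); set L[3][0]=2
k=1: U[1][1]=4
  eliminate (2,1): mult=5, new row 2: (0, 0, 1, 0); set L[2][1]=5
  eliminate (3,1): mult=1, new row 3: (0, 0, 6, 3); set L[3][1]=1

L[3][1] = 1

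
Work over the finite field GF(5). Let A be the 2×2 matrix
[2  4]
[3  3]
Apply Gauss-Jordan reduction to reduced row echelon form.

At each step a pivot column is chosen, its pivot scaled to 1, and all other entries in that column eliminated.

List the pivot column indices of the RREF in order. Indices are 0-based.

step 1: normalize row 0 (÷2) = (1, 2)
  row 1: subtract 3×row0 = (0, 2)
step 2: normalize row 1 (÷2) = (0, 1)
  row 0: subtract 2×row1 = (1, 0)

pivot columns: 0, 1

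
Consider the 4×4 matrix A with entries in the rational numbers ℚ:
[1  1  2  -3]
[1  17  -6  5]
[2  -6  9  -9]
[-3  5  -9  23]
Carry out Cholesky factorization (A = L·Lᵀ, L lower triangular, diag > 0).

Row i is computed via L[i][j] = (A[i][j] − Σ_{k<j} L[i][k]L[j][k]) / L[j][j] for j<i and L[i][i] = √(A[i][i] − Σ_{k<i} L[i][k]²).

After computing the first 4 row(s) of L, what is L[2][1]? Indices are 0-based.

Step 1: L[0][0] = √(1) = 1.
  L[1][0] = (1) / L[0][0] = 1.
Step 2: L[1][1] = √(16) = 4.
  L[2][0] = (2) / L[0][0] = 2.
  L[2][1] = (-8) / L[1][1] = -2.
Step 3: L[2][2] = √(1) = 1.
  L[3][0] = (-3) / L[0][0] = -3.
  L[3][1] = (8) / L[1][1] = 2.
  L[3][2] = (1) / L[2][2] = 1.
Step 4: L[3][3] = √(9) = 3.

L[2][1] = -2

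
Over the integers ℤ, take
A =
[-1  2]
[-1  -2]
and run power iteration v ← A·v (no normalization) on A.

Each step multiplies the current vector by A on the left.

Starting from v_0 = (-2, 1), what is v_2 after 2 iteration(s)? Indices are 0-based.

v_2 = (-4, -4)

v_0 = (-2, 1).
v_1 = A·v_0 = (4, 0).
v_2 = A·v_1 = (-4, -4).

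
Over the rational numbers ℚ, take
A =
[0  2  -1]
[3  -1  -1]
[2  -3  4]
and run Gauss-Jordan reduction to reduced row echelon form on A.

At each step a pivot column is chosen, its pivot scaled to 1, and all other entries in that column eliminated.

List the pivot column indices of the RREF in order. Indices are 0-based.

pivot columns: 0, 1, 2

pivot(0,0): swap R0↔R1
pivot(0,0)=3: scale R0 → (1, -1/3, -1/3)
  clear (2,0): R2 −= (2)R0 → (0, -7/3, 14/3)
pivot(1,1)=2: scale R1 → (0, 1, -1/2)
  clear (0,1): R0 −= (-1/3)R1 → (1, 0, -1/2)
  clear (2,1): R2 −= (-7/3)R1 → (0, 0, 7/2)
pivot(2,2)=7/2: scale R2 → (0, 0, 1)
  clear (0,2): R0 −= (-1/2)R2 → (1, 0, 0)
  clear (1,2): R1 −= (-1/2)R2 → (0, 1, 0)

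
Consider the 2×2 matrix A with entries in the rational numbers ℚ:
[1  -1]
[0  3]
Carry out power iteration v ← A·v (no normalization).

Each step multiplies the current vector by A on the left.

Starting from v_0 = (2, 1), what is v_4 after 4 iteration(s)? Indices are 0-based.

v_0 = (2, 1).
v_1 = A·v_0 = (1, 3).
v_2 = A·v_1 = (-2, 9).
v_3 = A·v_2 = (-11, 27).
v_4 = A·v_3 = (-38, 81).

v_4 = (-38, 81)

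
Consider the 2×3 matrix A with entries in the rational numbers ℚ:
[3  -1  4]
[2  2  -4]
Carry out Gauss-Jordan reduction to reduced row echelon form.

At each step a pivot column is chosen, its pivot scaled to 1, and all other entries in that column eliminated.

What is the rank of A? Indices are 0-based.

pivot(0,0)=3: scale R0 → (1, -1/3, 4/3)
  clear (1,0): R1 −= (2)R0 → (0, 8/3, -20/3)
pivot(1,1)=8/3: scale R1 → (0, 1, -5/2)
  clear (0,1): R0 −= (-1/3)R1 → (1, 0, 1/2)

rank = 2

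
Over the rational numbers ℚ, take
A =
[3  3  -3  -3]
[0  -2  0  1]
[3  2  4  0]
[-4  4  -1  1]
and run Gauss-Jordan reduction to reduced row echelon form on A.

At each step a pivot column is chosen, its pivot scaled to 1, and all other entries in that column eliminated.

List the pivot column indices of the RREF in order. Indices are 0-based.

pivot columns: 0, 1, 2, 3

pivot(0,0)=3: scale R0 → (1, 1, -1, -1)
  clear (2,0): R2 −= (3)R0 → (0, -1, 7, 3)
  clear (3,0): R3 −= (-4)R0 → (0, 8, -5, -3)
pivot(1,1)=-2: scale R1 → (0, 1, 0, -1/2)
  clear (0,1): R0 −= (1)R1 → (1, 0, -1, -1/2)
  clear (2,1): R2 −= (-1)R1 → (0, 0, 7, 5/2)
  clear (3,1): R3 −= (8)R1 → (0, 0, -5, 1)
pivot(2,2)=7: scale R2 → (0, 0, 1, 5/14)
  clear (0,2): R0 −= (-1)R2 → (1, 0, 0, -1/7)
  clear (3,2): R3 −= (-5)R2 → (0, 0, 0, 39/14)
pivot(3,3)=39/14: scale R3 → (0, 0, 0, 1)
  clear (0,3): R0 −= (-1/7)R3 → (1, 0, 0, 0)
  clear (1,3): R1 −= (-1/2)R3 → (0, 1, 0, 0)
  clear (2,3): R2 −= (5/14)R3 → (0, 0, 1, 0)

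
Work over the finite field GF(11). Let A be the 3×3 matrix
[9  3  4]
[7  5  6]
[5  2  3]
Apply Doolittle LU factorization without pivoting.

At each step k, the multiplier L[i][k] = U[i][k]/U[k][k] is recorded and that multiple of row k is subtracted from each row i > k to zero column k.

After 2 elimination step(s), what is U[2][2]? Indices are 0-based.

Step 1: pivot at (0,0) is 9.
  row1 ← row1 − (2)·row0  ⇒  L[1][0]=2, U row1=(0, 10, 9)
  row2 ← row2 − (3)·row0  ⇒  L[2][0]=3, U row2=(0, 4, 2)
Step 2: pivot at (1,1) is 10.
  row2 ← row2 − (7)·row1  ⇒  L[2][1]=7, U row2=(0, 0, 5)

U[2][2] = 5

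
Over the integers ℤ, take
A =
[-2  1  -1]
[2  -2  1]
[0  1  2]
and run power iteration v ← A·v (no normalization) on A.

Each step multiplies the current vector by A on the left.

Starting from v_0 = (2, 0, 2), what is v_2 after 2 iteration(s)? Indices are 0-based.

v_0 = (2, 0, 2).
v_1 = A·v_0 = (-6, 6, 4).
v_2 = A·v_1 = (14, -20, 14).

v_2 = (14, -20, 14)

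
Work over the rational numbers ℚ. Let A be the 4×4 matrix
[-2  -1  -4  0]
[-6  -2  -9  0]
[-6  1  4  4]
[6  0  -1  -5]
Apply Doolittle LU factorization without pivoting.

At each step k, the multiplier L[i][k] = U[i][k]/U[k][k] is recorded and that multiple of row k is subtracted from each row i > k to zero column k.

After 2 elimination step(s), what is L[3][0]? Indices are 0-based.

L[3][0] = -3

k=0: U[0][0]=-2
  eliminate (1,0): mult=3, new row 1: (0, 1, 3, 0); set L[1][0]=3
  eliminate (2,0): mult=3, new row 2: (0, 4, 16, 4); set L[2][0]=3
  eliminate (3,0): mult=-3, new row 3: (0, -3, -13, -5); set L[3][0]=-3
k=1: U[1][1]=1
  eliminate (2,1): mult=4, new row 2: (0, 0, 4, 4); set L[2][1]=4
  eliminate (3,1): mult=-3, new row 3: (0, 0, -4, -5); set L[3][1]=-3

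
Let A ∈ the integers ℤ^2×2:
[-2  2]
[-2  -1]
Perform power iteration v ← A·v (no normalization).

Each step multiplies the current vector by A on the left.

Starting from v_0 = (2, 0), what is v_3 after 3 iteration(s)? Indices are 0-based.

v_0 = (2, 0).
v_1 = A·v_0 = (-4, -4).
v_2 = A·v_1 = (0, 12).
v_3 = A·v_2 = (24, -12).

v_3 = (24, -12)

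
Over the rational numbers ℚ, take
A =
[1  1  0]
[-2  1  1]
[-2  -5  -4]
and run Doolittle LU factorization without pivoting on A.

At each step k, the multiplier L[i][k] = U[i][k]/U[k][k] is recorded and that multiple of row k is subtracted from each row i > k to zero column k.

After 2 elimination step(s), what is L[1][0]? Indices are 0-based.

L[1][0] = -2

Step 1: pivot at (0,0) is 1.
  row1 ← row1 − (-2)·row0  ⇒  L[1][0]=-2, U row1=(0, 3, 1)
  row2 ← row2 − (-2)·row0  ⇒  L[2][0]=-2, U row2=(0, -3, -4)
Step 2: pivot at (1,1) is 3.
  row2 ← row2 − (-1)·row1  ⇒  L[2][1]=-1, U row2=(0, 0, -3)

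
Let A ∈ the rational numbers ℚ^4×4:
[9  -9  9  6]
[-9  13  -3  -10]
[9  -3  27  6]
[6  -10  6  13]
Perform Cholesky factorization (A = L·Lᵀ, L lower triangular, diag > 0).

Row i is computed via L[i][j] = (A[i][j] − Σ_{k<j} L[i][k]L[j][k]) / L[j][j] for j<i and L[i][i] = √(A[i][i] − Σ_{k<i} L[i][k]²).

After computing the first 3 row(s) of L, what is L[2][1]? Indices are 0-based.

L[2][1] = 3

Step 1: L[0][0] = √(9) = 3.
  L[1][0] = (-9) / L[0][0] = -3.
Step 2: L[1][1] = √(4) = 2.
  L[2][0] = (9) / L[0][0] = 3.
  L[2][1] = (6) / L[1][1] = 3.
Step 3: L[2][2] = √(9) = 3.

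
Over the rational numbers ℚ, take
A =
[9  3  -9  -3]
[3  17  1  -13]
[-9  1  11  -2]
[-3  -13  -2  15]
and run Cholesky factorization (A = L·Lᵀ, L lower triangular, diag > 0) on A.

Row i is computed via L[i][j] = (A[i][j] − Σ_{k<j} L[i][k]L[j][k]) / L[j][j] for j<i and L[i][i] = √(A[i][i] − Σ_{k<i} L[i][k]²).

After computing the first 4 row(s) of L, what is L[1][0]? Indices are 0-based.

Step 1: L[0][0] = √(9) = 3.
  L[1][0] = (3) / L[0][0] = 1.
Step 2: L[1][1] = √(16) = 4.
  L[2][0] = (-9) / L[0][0] = -3.
  L[2][1] = (4) / L[1][1] = 1.
Step 3: L[2][2] = √(1) = 1.
  L[3][0] = (-3) / L[0][0] = -1.
  L[3][1] = (-12) / L[1][1] = -3.
  L[3][2] = (-2) / L[2][2] = -2.
Step 4: L[3][3] = √(1) = 1.

L[1][0] = 1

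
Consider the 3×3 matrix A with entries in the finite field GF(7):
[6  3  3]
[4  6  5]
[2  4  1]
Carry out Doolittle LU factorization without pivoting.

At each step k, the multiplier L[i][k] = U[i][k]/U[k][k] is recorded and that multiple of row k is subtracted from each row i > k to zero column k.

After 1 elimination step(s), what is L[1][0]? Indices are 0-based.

Step 1: pivot at (0,0) is 6.
  row1 ← row1 − (3)·row0  ⇒  L[1][0]=3, U row1=(0, 4, 3)
  row2 ← row2 − (5)·row0  ⇒  L[2][0]=5, U row2=(0, 3, 0)

L[1][0] = 3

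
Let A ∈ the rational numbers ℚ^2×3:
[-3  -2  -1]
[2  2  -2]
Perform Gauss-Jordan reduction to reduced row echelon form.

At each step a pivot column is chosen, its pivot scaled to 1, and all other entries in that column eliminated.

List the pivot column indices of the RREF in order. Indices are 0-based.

pivot columns: 0, 1

[1] R0 /= -3  ⇒  (1, 2/3, 1/3)
     R1 -= 2·R0  ⇒  (0, 2/3, -8/3)
[2] R1 /= 2/3  ⇒  (0, 1, -4)
     R0 -= 2/3·R1  ⇒  (1, 0, 3)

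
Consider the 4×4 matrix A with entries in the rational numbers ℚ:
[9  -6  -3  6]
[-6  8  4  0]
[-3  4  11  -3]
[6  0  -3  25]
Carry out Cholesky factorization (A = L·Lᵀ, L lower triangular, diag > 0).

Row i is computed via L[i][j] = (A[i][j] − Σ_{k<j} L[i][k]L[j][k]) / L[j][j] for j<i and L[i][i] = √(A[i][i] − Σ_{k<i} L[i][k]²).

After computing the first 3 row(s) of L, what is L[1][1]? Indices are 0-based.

Step 1: L[0][0] = √(9) = 3.
  L[1][0] = (-6) / L[0][0] = -2.
Step 2: L[1][1] = √(4) = 2.
  L[2][0] = (-3) / L[0][0] = -1.
  L[2][1] = (2) / L[1][1] = 1.
Step 3: L[2][2] = √(9) = 3.

L[1][1] = 2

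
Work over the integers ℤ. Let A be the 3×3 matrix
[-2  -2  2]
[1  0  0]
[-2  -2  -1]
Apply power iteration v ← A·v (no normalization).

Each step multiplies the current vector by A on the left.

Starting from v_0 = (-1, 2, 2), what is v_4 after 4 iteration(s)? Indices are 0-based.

v_0 = (-1, 2, 2).
v_1 = A·v_0 = (2, -1, -4).
v_2 = A·v_1 = (-10, 2, 2).
v_3 = A·v_2 = (20, -10, 14).
v_4 = A·v_3 = (8, 20, -34).

v_4 = (8, 20, -34)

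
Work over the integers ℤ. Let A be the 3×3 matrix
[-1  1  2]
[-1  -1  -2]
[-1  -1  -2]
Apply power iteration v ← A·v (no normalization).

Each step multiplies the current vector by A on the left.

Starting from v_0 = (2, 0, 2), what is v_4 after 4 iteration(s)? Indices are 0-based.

v_4 = (-152, 16, 16)

v_0 = (2, 0, 2).
v_1 = A·v_0 = (2, -6, -6).
v_2 = A·v_1 = (-20, 16, 16).
v_3 = A·v_2 = (68, -28, -28).
v_4 = A·v_3 = (-152, 16, 16).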